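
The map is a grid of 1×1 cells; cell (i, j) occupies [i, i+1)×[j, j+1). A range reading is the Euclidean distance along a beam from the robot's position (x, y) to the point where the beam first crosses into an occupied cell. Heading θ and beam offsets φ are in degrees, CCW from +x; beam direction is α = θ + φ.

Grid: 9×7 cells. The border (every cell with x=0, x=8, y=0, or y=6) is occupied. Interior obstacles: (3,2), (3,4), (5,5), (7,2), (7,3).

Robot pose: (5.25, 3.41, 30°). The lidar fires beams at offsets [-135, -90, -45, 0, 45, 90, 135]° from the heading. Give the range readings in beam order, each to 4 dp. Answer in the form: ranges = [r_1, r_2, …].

ranges = [2.4950, 2.7828, 1.8117, 3.1754, 1.6461, 2.9907, 2.2796]

beam 1: φ=-135°, α=255°
  cosα=-0.2588 sinα=-0.9659 | (5,3) | tMaxX 0.9659 tMaxY 0.4245 | tΔX 3.8637 tΔY 1.0353
    t=0.4245 [y] (5,2)
    t=0.9659 [x] (4,2)
    t=1.4597 [y] (4,1)
    t=2.4950 [y] (4,0) — stop
  → r_1 = 2.4950
beam 2: φ=-90°, α=300°
  cosα=0.5000 sinα=-0.8660 | (5,3) | tMaxX 1.5000 tMaxY 0.4734 | tΔX 2.0000 tΔY 1.1547
    t=0.4734 [y] (5,2)
    t=1.5000 [x] (6,2)
    t=1.6281 [y] (6,1)
    t=2.7828 [y] (6,0) — stop
  → r_2 = 2.7828
beam 3: φ=-45°, α=345°
  cosα=0.9659 sinα=-0.2588 | (5,3) | tMaxX 0.7765 tMaxY 1.5841 | tΔX 1.0353 tΔY 3.8637
    t=0.7765 [x] (6,3)
    t=1.5841 [y] (6,2)
    t=1.8117 [x] (7,2) — stop
  → r_3 = 1.8117
beam 4: φ=0°, α=30°
  cosα=0.8660 sinα=0.5000 | (5,3) | tMaxX 0.8660 tMaxY 1.1800 | tΔX 1.1547 tΔY 2.0000
    t=0.8660 [x] (6,3)
    t=1.1800 [y] (6,4)
    t=2.0207 [x] (7,4)
    t=3.1754 [x] (8,4) — stop
  → r_4 = 3.1754
beam 5: φ=45°, α=75°
  cosα=0.2588 sinα=0.9659 | (5,3) | tMaxX 2.8978 tMaxY 0.6108 | tΔX 3.8637 tΔY 1.0353
    t=0.6108 [y] (5,4)
    t=1.6461 [y] (5,5) — stop
  → r_5 = 1.6461
beam 6: φ=90°, α=120°
  cosα=-0.5000 sinα=0.8660 | (5,3) | tMaxX 0.5000 tMaxY 0.6813 | tΔX 2.0000 tΔY 1.1547
    t=0.5000 [x] (4,3)
    t=0.6813 [y] (4,4)
    t=1.8360 [y] (4,5)
    t=2.5000 [x] (3,5)
    t=2.9907 [y] (3,6) — stop
  → r_6 = 2.9907
beam 7: φ=135°, α=165°
  cosα=-0.9659 sinα=0.2588 | (5,3) | tMaxX 0.2588 tMaxY 2.2796 | tΔX 1.0353 tΔY 3.8637
    t=0.2588 [x] (4,3)
    t=1.2941 [x] (3,3)
    t=2.2796 [y] (3,4) — stop
  → r_7 = 2.2796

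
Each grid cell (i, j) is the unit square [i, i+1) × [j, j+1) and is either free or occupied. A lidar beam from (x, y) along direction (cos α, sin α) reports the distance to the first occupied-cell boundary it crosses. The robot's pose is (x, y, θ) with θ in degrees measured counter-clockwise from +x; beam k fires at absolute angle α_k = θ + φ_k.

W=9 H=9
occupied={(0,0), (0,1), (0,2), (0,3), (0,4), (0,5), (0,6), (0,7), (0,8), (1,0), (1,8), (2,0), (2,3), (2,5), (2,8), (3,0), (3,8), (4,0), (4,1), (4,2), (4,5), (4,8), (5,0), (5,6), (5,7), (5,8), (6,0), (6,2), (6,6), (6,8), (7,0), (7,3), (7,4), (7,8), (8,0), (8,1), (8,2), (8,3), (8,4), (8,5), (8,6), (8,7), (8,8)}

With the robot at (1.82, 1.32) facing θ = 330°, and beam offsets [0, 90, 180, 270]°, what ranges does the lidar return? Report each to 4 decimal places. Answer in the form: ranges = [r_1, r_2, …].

beam 1: φ=0°, α=330°
  cosα=0.8660 sinα=-0.5000 | (1,1) | tMaxX 0.2078 tMaxY 0.6400 | tΔX 1.1547 tΔY 2.0000
    t=0.2078 [x] (2,1)
    t=0.6400 [y] (2,0) — stop
  → r_1 = 0.6400
beam 2: φ=90°, α=60°
  cosα=0.5000 sinα=0.8660 | (1,1) | tMaxX 0.3600 tMaxY 0.7852 | tΔX 2.0000 tΔY 1.1547
    t=0.3600 [x] (2,1)
    t=0.7852 [y] (2,2)
    t=1.9399 [y] (2,3) — stop
  → r_2 = 1.9399
beam 3: φ=180°, α=150°
  cosα=-0.8660 sinα=0.5000 | (1,1) | tMaxX 0.9469 tMaxY 1.3600 | tΔX 1.1547 tΔY 2.0000
    t=0.9469 [x] (0,1) — stop
  → r_3 = 0.9469
beam 4: φ=270°, α=240°
  cosα=-0.5000 sinα=-0.8660 | (1,1) | tMaxX 1.6400 tMaxY 0.3695 | tΔX 2.0000 tΔY 1.1547
    t=0.3695 [y] (1,0) — stop
  → r_4 = 0.3695

ranges = [0.6400, 1.9399, 0.9469, 0.3695]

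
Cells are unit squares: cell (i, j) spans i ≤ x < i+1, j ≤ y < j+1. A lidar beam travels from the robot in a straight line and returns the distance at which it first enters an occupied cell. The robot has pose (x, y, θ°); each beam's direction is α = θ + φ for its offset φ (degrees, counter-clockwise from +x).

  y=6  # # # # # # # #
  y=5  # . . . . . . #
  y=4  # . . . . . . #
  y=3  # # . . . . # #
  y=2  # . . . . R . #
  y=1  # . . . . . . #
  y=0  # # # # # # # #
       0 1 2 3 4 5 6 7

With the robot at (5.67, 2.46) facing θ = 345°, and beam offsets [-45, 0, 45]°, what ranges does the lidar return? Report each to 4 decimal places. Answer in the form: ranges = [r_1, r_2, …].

ranges = [1.6859, 1.3769, 1.0800]

beam 1: φ=-45°, α=300°
  dir = (cos 300°, sin 300°) = (0.5000, -0.8660); from cell (5,2)
  next x-line at t=0.6600, next y-line at t=0.5312; Δt_x=2.0000, Δt_y=1.1547
    y: enter (5,1) at t=0.5312
    x: enter (6,1) at t=0.6600
    y: enter (6,0) at t=1.6859 ← occupied
  → r_1 = 1.6859
beam 2: φ=0°, α=345°
  dir = (cos 345°, sin 345°) = (0.9659, -0.2588); from cell (5,2)
  next x-line at t=0.3416, next y-line at t=1.7773; Δt_x=1.0353, Δt_y=3.8637
    x: enter (6,2) at t=0.3416
    x: enter (7,2) at t=1.3769 ← occupied
  → r_2 = 1.3769
beam 3: φ=45°, α=30°
  dir = (cos 30°, sin 30°) = (0.8660, 0.5000); from cell (5,2)
  next x-line at t=0.3811, next y-line at t=1.0800; Δt_x=1.1547, Δt_y=2.0000
    x: enter (6,2) at t=0.3811
    y: enter (6,3) at t=1.0800 ← occupied
  → r_3 = 1.0800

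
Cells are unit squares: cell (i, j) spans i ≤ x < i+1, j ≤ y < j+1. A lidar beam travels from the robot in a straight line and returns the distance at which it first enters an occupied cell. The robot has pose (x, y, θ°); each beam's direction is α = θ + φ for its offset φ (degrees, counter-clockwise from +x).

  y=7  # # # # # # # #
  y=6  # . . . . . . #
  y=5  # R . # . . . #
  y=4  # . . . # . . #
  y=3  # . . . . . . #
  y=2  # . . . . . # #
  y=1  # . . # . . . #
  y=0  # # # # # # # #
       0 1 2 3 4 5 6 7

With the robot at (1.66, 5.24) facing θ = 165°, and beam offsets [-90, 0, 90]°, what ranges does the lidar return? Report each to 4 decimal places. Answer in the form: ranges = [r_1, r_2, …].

beam 1: φ=-90°, α=75°
  cosα=0.2588 sinα=0.9659 | (1,5) | tMaxX 1.3137 tMaxY 0.7868 | tΔX 3.8637 tΔY 1.0353
    t=0.7868 [y] (1,6)
    t=1.3137 [x] (2,6)
    t=1.8221 [y] (2,7) — stop
  → r_1 = 1.8221
beam 2: φ=0°, α=165°
  cosα=-0.9659 sinα=0.2588 | (1,5) | tMaxX 0.6833 tMaxY 2.9364 | tΔX 1.0353 tΔY 3.8637
    t=0.6833 [x] (0,5) — stop
  → r_2 = 0.6833
beam 3: φ=90°, α=255°
  cosα=-0.2588 sinα=-0.9659 | (1,5) | tMaxX 2.5500 tMaxY 0.2485 | tΔX 3.8637 tΔY 1.0353
    t=0.2485 [y] (1,4)
    t=1.2837 [y] (1,3)
    t=2.3190 [y] (1,2)
    t=2.5500 [x] (0,2) — stop
  → r_3 = 2.5500

ranges = [1.8221, 0.6833, 2.5500]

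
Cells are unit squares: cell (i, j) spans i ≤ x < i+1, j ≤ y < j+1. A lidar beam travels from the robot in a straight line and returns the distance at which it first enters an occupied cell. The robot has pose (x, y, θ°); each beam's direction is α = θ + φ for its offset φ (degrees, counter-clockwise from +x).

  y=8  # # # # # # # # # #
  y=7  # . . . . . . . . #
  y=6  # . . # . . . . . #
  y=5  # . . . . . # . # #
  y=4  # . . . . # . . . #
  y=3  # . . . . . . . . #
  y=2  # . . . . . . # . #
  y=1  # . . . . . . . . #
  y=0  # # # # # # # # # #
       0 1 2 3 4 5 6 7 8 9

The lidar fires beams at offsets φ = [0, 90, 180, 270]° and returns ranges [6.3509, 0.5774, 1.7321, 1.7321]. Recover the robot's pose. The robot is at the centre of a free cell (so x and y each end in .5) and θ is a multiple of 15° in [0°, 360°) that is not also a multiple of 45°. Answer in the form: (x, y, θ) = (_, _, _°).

Enumerate (i+0.5, j+0.5, θ) over the 51 free cells and 16 admissible headings. For each, cast all 4 beams and compare to the given ranges.
  (7.5, 4.5, 105°): beam 1 = 3.6235 ≠ 6.3509 ✗
  (4.5, 2.5, 150°): beam 1 = 4.0415 ≠ 6.3509 ✗
  (3.5, 1.5, 30°): beam 2 = 5.0000 ≠ 0.5774 ✗
  …
  (2.5, 6.5, 300°): r_1=6.3509, r_2=0.5774, r_3=1.7321, r_4=1.7321 — all match ✓
No second candidate reproduces the full scan.

(x, y, θ) = (2.5, 6.5, 300°)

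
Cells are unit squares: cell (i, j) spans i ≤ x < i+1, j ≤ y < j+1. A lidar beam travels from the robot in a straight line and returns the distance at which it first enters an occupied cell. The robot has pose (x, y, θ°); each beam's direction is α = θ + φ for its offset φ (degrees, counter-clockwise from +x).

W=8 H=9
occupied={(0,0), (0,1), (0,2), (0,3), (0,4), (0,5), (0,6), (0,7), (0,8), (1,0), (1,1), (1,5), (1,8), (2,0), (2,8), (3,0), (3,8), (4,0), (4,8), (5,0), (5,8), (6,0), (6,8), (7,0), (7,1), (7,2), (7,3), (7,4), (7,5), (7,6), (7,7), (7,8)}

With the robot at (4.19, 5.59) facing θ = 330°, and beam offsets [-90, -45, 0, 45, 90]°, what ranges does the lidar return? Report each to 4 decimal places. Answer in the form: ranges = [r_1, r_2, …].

ranges = [4.3800, 4.7519, 3.2447, 2.9091, 2.7828]

beam 1: φ=-90°, α=240°
  d=(-0.5000,-0.8660)  start (4,5)  tX=0.3800 tY=0.6813  stride 1/|dx|=2.0000 1/|dy|=1.1547
    cross x-line → (3,5), t=0.3800
    cross y-line → (3,4), t=0.6813
    cross y-line → (3,3), t=1.8360
    cross x-line → (2,3), t=2.3800
    cross y-line → (2,2), t=2.9907
    cross y-line → (2,1), t=4.1454
    cross x-line → (1,1), t=4.3800 (wall)
  → r_1 = 4.3800
beam 2: φ=-45°, α=285°
  d=(0.2588,-0.9659)  start (4,5)  tX=3.1296 tY=0.6108  stride 1/|dx|=3.8637 1/|dy|=1.0353
    cross y-line → (4,4), t=0.6108
    cross y-line → (4,3), t=1.6461
    cross y-line → (4,2), t=2.6814
    cross x-line → (5,2), t=3.1296
    cross y-line → (5,1), t=3.7166
    cross y-line → (5,0), t=4.7519 (wall)
  → r_2 = 4.7519
beam 3: φ=0°, α=330°
  d=(0.8660,-0.5000)  start (4,5)  tX=0.9353 tY=1.1800  stride 1/|dx|=1.1547 1/|dy|=2.0000
    cross x-line → (5,5), t=0.9353
    cross y-line → (5,4), t=1.1800
    cross x-line → (6,4), t=2.0900
    cross y-line → (6,3), t=3.1800
    cross x-line → (7,3), t=3.2447 (wall)
  → r_3 = 3.2447
beam 4: φ=45°, α=15°
  d=(0.9659,0.2588)  start (4,5)  tX=0.8386 tY=1.5841  stride 1/|dx|=1.0353 1/|dy|=3.8637
    cross x-line → (5,5), t=0.8386
    cross y-line → (5,6), t=1.5841
    cross x-line → (6,6), t=1.8738
    cross x-line → (7,6), t=2.9091 (wall)
  → r_4 = 2.9091
beam 5: φ=90°, α=60°
  d=(0.5000,0.8660)  start (4,5)  tX=1.6200 tY=0.4734  stride 1/|dx|=2.0000 1/|dy|=1.1547
    cross y-line → (4,6), t=0.4734
    cross x-line → (5,6), t=1.6200
    cross y-line → (5,7), t=1.6281
    cross y-line → (5,8), t=2.7828 (wall)
  → r_5 = 2.7828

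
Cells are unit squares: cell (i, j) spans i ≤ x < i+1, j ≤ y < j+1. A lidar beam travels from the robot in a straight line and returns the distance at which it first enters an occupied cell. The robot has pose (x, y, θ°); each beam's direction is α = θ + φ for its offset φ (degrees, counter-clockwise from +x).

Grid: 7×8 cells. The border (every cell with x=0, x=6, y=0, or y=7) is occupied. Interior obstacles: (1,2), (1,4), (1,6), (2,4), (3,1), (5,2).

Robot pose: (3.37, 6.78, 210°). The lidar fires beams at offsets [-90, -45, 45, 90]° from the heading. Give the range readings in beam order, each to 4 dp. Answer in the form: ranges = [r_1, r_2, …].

beam 1: φ=-90°, α=120°
  cosα=-0.5000 sinα=0.8660 | (3,6) | tMaxX 0.7400 tMaxY 0.2540 | tΔX 2.0000 tΔY 1.1547
    t=0.2540 [y] (3,7) — stop
  → r_1 = 0.2540
beam 2: φ=-45°, α=165°
  cosα=-0.9659 sinα=0.2588 | (3,6) | tMaxX 0.3831 tMaxY 0.8500 | tΔX 1.0353 tΔY 3.8637
    t=0.3831 [x] (2,6)
    t=0.8500 [y] (2,7) — stop
  → r_2 = 0.8500
beam 3: φ=45°, α=255°
  cosα=-0.2588 sinα=-0.9659 | (3,6) | tMaxX 1.4296 tMaxY 0.8075 | tΔX 3.8637 tΔY 1.0353
    t=0.8075 [y] (3,5)
    t=1.4296 [x] (2,5)
    t=1.8428 [y] (2,4) — stop
  → r_3 = 1.8428
beam 4: φ=90°, α=300°
  cosα=0.5000 sinα=-0.8660 | (3,6) | tMaxX 1.2600 tMaxY 0.9007 | tΔX 2.0000 tΔY 1.1547
    t=0.9007 [y] (3,5)
    t=1.2600 [x] (4,5)
    t=2.0554 [y] (4,4)
    t=3.2101 [y] (4,3)
    t=3.2600 [x] (5,3)
    t=4.3648 [y] (5,2) — stop
  → r_4 = 4.3648

ranges = [0.2540, 0.8500, 1.8428, 4.3648]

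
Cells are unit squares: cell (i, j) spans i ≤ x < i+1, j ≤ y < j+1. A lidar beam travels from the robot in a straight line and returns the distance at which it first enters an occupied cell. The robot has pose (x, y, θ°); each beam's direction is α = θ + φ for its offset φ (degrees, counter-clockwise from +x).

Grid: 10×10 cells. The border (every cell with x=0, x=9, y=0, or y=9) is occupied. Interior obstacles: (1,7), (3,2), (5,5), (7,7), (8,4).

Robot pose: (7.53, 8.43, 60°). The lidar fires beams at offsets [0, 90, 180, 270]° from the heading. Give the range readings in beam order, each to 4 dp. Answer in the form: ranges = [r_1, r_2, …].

ranges = [0.6582, 1.1400, 0.4965, 1.6974]

beam 1: φ=0°, α=60°
  d=(0.5000,0.8660)  start (7,8)  tX=0.9400 tY=0.6582  stride 1/|dx|=2.0000 1/|dy|=1.1547
    cross y-line → (7,9), t=0.6582 (wall)
  → r_1 = 0.6582
beam 2: φ=90°, α=150°
  d=(-0.8660,0.5000)  start (7,8)  tX=0.6120 tY=1.1400  stride 1/|dx|=1.1547 1/|dy|=2.0000
    cross x-line → (6,8), t=0.6120
    cross y-line → (6,9), t=1.1400 (wall)
  → r_2 = 1.1400
beam 3: φ=180°, α=240°
  d=(-0.5000,-0.8660)  start (7,8)  tX=1.0600 tY=0.4965  stride 1/|dx|=2.0000 1/|dy|=1.1547
    cross y-line → (7,7), t=0.4965 (wall)
  → r_3 = 0.4965
beam 4: φ=270°, α=330°
  d=(0.8660,-0.5000)  start (7,8)  tX=0.5427 tY=0.8600  stride 1/|dx|=1.1547 1/|dy|=2.0000
    cross x-line → (8,8), t=0.5427
    cross y-line → (8,7), t=0.8600
    cross x-line → (9,7), t=1.6974 (wall)
  → r_4 = 1.6974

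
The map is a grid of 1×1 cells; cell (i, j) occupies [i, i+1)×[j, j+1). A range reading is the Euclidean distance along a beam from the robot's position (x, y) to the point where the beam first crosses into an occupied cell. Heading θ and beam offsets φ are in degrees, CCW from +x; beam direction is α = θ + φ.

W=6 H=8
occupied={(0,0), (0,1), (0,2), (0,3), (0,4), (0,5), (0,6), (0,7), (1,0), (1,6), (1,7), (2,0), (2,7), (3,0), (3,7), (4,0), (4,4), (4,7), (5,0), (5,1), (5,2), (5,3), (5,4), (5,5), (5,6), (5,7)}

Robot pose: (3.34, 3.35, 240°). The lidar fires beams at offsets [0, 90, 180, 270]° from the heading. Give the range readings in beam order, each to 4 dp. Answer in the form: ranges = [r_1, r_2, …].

ranges = [2.7135, 1.9168, 1.3200, 2.7020]

beam 1: φ=0°, α=240°
  d=(-0.5000,-0.8660)  start (3,3)  tX=0.6800 tY=0.4041  stride 1/|dx|=2.0000 1/|dy|=1.1547
    cross y-line → (3,2), t=0.4041
    cross x-line → (2,2), t=0.6800
    cross y-line → (2,1), t=1.5588
    cross x-line → (1,1), t=2.6800
    cross y-line → (1,0), t=2.7135 (wall)
  → r_1 = 2.7135
beam 2: φ=90°, α=330°
  d=(0.8660,-0.5000)  start (3,3)  tX=0.7621 tY=0.7000  stride 1/|dx|=1.1547 1/|dy|=2.0000
    cross y-line → (3,2), t=0.7000
    cross x-line → (4,2), t=0.7621
    cross x-line → (5,2), t=1.9168 (wall)
  → r_2 = 1.9168
beam 3: φ=180°, α=60°
  d=(0.5000,0.8660)  start (3,3)  tX=1.3200 tY=0.7506  stride 1/|dx|=2.0000 1/|dy|=1.1547
    cross y-line → (3,4), t=0.7506
    cross x-line → (4,4), t=1.3200 (wall)
  → r_3 = 1.3200
beam 4: φ=270°, α=150°
  d=(-0.8660,0.5000)  start (3,3)  tX=0.3926 tY=1.3000  stride 1/|dx|=1.1547 1/|dy|=2.0000
    cross x-line → (2,3), t=0.3926
    cross y-line → (2,4), t=1.3000
    cross x-line → (1,4), t=1.5473
    cross x-line → (0,4), t=2.7020 (wall)
  → r_4 = 2.7020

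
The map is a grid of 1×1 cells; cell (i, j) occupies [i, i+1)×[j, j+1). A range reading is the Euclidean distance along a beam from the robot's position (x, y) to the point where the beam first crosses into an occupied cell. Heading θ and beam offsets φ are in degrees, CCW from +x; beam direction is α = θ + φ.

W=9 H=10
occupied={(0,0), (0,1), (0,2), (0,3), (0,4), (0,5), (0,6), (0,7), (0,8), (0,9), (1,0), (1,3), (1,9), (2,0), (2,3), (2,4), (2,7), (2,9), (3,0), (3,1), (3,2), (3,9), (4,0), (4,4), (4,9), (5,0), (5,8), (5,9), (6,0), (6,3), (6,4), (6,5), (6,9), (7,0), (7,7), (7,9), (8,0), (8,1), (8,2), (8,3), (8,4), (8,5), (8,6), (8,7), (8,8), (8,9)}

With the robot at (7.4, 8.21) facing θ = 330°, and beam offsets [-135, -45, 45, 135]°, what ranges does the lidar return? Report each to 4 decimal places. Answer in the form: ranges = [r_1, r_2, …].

ranges = [4.5552, 0.2174, 0.6212, 0.8179]

beam 1: φ=-135°, α=195°
  direction (-0.9659, -0.2588); cell (7,8); t to first gridline: x 0.4141, y 0.8114 (then +1.0353 / +3.8637)
    (6,8) via x @ 0.4141
    (6,7) via y @ 0.8114
    (5,7) via x @ 1.4494
    (4,7) via x @ 2.4847
    (3,7) via x @ 3.5199
    (2,7) via x @ 4.5552  # hit
  → r_1 = 4.5552
beam 2: φ=-45°, α=285°
  direction (0.2588, -0.9659); cell (7,8); t to first gridline: x 2.3182, y 0.2174 (then +3.8637 / +1.0353)
    (7,7) via y @ 0.2174  # hit
  → r_2 = 0.2174
beam 3: φ=45°, α=15°
  direction (0.9659, 0.2588); cell (7,8); t to first gridline: x 0.6212, y 3.0523 (then +1.0353 / +3.8637)
    (8,8) via x @ 0.6212  # hit
  → r_3 = 0.6212
beam 4: φ=135°, α=105°
  direction (-0.2588, 0.9659); cell (7,8); t to first gridline: x 1.5455, y 0.8179 (then +3.8637 / +1.0353)
    (7,9) via y @ 0.8179  # hit
  → r_4 = 0.8179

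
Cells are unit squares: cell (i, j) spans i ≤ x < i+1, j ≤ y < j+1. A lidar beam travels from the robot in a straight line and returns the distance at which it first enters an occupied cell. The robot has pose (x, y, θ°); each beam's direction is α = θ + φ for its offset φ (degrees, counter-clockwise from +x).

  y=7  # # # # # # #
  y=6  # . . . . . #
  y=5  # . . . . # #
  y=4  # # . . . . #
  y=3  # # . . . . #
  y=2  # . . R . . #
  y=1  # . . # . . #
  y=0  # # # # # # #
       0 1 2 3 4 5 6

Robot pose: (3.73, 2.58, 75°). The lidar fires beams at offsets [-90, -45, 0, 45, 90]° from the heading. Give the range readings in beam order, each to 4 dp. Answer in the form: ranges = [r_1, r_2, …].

beam 1: φ=-90°, α=345°
  direction (0.9659, -0.2588); cell (3,2); t to first gridline: x 0.2795, y 2.2409 (then +1.0353 / +3.8637)
    (4,2) via x @ 0.2795
    (5,2) via x @ 1.3148
    (5,1) via y @ 2.2409
    (6,1) via x @ 2.3501  # hit
  → r_1 = 2.3501
beam 2: φ=-45°, α=30°
  direction (0.8660, 0.5000); cell (3,2); t to first gridline: x 0.3118, y 0.8400 (then +1.1547 / +2.0000)
    (4,2) via x @ 0.3118
    (4,3) via y @ 0.8400
    (5,3) via x @ 1.4665
    (6,3) via x @ 2.6212  # hit
  → r_2 = 2.6212
beam 3: φ=0°, α=75°
  direction (0.2588, 0.9659); cell (3,2); t to first gridline: x 1.0432, y 0.4348 (then +3.8637 / +1.0353)
    (3,3) via y @ 0.4348
    (4,3) via x @ 1.0432
    (4,4) via y @ 1.4701
    (4,5) via y @ 2.5054
    (4,6) via y @ 3.5406
    (4,7) via y @ 4.5759  # hit
  → r_3 = 4.5759
beam 4: φ=45°, α=120°
  direction (-0.5000, 0.8660); cell (3,2); t to first gridline: x 1.4600, y 0.4850 (then +2.0000 / +1.1547)
    (3,3) via y @ 0.4850
    (2,3) via x @ 1.4600
    (2,4) via y @ 1.6397
    (2,5) via y @ 2.7944
    (1,5) via x @ 3.4600
    (1,6) via y @ 3.9491
    (1,7) via y @ 5.1038  # hit
  → r_4 = 5.1038
beam 5: φ=90°, α=165°
  direction (-0.9659, 0.2588); cell (3,2); t to first gridline: x 0.7558, y 1.6228 (then +1.0353 / +3.8637)
    (2,2) via x @ 0.7558
    (2,3) via y @ 1.6228
    (1,3) via x @ 1.7910  # hit
  → r_5 = 1.7910

ranges = [2.3501, 2.6212, 4.5759, 5.1038, 1.7910]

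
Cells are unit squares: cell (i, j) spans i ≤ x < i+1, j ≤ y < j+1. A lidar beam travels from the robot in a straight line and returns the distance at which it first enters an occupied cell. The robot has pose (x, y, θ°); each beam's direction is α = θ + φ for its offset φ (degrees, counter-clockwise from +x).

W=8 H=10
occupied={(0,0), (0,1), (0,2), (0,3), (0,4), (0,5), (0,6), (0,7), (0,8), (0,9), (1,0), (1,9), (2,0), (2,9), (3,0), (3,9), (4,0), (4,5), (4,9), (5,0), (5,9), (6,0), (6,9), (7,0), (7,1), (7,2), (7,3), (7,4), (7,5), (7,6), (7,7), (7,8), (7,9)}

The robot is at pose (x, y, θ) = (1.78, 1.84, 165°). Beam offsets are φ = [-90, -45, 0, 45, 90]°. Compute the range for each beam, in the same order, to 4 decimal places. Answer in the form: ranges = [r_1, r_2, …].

beam 1: φ=-90°, α=75°
  dir = (cos 75°, sin 75°) = (0.2588, 0.9659); from cell (1,1)
  next x-line at t=0.8500, next y-line at t=0.1656; Δt_x=3.8637, Δt_y=1.0353
    y: enter (1,2) at t=0.1656
    x: enter (2,2) at t=0.8500
    y: enter (2,3) at t=1.2009
    y: enter (2,4) at t=2.2362
    y: enter (2,5) at t=3.2715
    y: enter (2,6) at t=4.3067
    x: enter (3,6) at t=4.7137
    y: enter (3,7) at t=5.3420
    y: enter (3,8) at t=6.3773
    y: enter (3,9) at t=7.4126 ← occupied
  → r_1 = 7.4126
beam 2: φ=-45°, α=120°
  dir = (cos 120°, sin 120°) = (-0.5000, 0.8660); from cell (1,1)
  next x-line at t=1.5600, next y-line at t=0.1848; Δt_x=2.0000, Δt_y=1.1547
    y: enter (1,2) at t=0.1848
    y: enter (1,3) at t=1.3395
    x: enter (0,3) at t=1.5600 ← occupied
  → r_2 = 1.5600
beam 3: φ=0°, α=165°
  dir = (cos 165°, sin 165°) = (-0.9659, 0.2588); from cell (1,1)
  next x-line at t=0.8075, next y-line at t=0.6182; Δt_x=1.0353, Δt_y=3.8637
    y: enter (1,2) at t=0.6182
    x: enter (0,2) at t=0.8075 ← occupied
  → r_3 = 0.8075
beam 4: φ=45°, α=210°
  dir = (cos 210°, sin 210°) = (-0.8660, -0.5000); from cell (1,1)
  next x-line at t=0.9007, next y-line at t=1.6800; Δt_x=1.1547, Δt_y=2.0000
    x: enter (0,1) at t=0.9007 ← occupied
  → r_4 = 0.9007
beam 5: φ=90°, α=255°
  dir = (cos 255°, sin 255°) = (-0.2588, -0.9659); from cell (1,1)
  next x-line at t=3.0137, next y-line at t=0.8696; Δt_x=3.8637, Δt_y=1.0353
    y: enter (1,0) at t=0.8696 ← occupied
  → r_5 = 0.8696

ranges = [7.4126, 1.5600, 0.8075, 0.9007, 0.8696]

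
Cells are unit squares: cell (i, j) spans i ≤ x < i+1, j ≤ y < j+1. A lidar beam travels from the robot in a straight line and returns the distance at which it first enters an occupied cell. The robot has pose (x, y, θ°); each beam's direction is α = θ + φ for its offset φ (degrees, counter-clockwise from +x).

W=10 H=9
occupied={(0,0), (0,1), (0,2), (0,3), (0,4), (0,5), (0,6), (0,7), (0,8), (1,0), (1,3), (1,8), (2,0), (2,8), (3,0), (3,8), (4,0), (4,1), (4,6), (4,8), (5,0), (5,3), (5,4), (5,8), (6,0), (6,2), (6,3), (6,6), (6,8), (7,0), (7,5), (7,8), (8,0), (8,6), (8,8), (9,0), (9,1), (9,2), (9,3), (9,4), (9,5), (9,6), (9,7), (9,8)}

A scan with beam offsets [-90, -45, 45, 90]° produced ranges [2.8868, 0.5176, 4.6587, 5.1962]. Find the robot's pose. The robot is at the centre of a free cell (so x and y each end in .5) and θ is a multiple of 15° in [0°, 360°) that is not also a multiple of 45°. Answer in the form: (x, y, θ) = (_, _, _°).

(x, y, θ) = (4.5, 3.5, 30°)

The pose lattice has 46·16 = 736 candidates. Test each by forward raycasting.
  (6.5, 7.5, 300°): beam 1 = 1.7321 ≠ 2.8868 ✗
  (1.5, 5.5, 195°): beam 1 = 1.9319 ≠ 2.8868 ✗
  (1.5, 1.5, 105°): beam 1 = 4.6587 ≠ 2.8868 ✗
  (2.5, 1.5, 120°): beam 1 = 3.0000 ≠ 2.8868 ✗
  …
  (4.5, 3.5, 30°): r_1=2.8868, r_2=0.5176, r_3=4.6587, r_4=5.1962 — all match ✓
No second candidate reproduces the full scan.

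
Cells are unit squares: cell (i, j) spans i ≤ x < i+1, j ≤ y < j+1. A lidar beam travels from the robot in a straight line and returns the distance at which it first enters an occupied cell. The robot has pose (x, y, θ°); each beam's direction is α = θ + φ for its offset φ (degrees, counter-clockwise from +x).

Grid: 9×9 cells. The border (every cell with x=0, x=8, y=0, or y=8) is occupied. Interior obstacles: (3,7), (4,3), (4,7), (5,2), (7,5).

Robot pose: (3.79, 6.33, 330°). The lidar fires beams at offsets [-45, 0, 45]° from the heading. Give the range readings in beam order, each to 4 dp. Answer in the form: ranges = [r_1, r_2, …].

beam 1: φ=-45°, α=285°
  dir = (cos 285°, sin 285°) = (0.2588, -0.9659); from cell (3,6)
  next x-line at t=0.8114, next y-line at t=0.3416; Δt_x=3.8637, Δt_y=1.0353
    y: enter (3,5) at t=0.3416
    x: enter (4,5) at t=0.8114
    y: enter (4,4) at t=1.3769
    y: enter (4,3) at t=2.4122 ← occupied
  → r_1 = 2.4122
beam 2: φ=0°, α=330°
  dir = (cos 330°, sin 330°) = (0.8660, -0.5000); from cell (3,6)
  next x-line at t=0.2425, next y-line at t=0.6600; Δt_x=1.1547, Δt_y=2.0000
    x: enter (4,6) at t=0.2425
    y: enter (4,5) at t=0.6600
    x: enter (5,5) at t=1.3972
    x: enter (6,5) at t=2.5519
    y: enter (6,4) at t=2.6600
    x: enter (7,4) at t=3.7066
    y: enter (7,3) at t=4.6600
    x: enter (8,3) at t=4.8613 ← occupied
  → r_2 = 4.8613
beam 3: φ=45°, α=15°
  dir = (cos 15°, sin 15°) = (0.9659, 0.2588); from cell (3,6)
  next x-line at t=0.2174, next y-line at t=2.5887; Δt_x=1.0353, Δt_y=3.8637
    x: enter (4,6) at t=0.2174
    x: enter (5,6) at t=1.2527
    x: enter (6,6) at t=2.2880
    y: enter (6,7) at t=2.5887
    x: enter (7,7) at t=3.3232
    x: enter (8,7) at t=4.3585 ← occupied
  → r_3 = 4.3585

ranges = [2.4122, 4.8613, 4.3585]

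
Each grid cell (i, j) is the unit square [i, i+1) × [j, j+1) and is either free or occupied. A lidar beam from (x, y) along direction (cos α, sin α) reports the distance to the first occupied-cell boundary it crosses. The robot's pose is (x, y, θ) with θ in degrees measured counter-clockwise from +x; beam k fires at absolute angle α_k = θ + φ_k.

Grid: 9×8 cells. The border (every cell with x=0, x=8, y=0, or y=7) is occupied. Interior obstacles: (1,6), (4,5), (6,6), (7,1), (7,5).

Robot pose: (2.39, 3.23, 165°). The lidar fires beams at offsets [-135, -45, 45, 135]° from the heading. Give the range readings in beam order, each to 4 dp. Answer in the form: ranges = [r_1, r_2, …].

ranges = [5.3232, 2.7800, 1.6050, 2.5750]

beam 1: φ=-135°, α=30°
  direction (0.8660, 0.5000); cell (2,3); t to first gridline: x 0.7044, y 1.5400 (then +1.1547 / +2.0000)
    (3,3) via x @ 0.7044
    (3,4) via y @ 1.5400
    (4,4) via x @ 1.8591
    (5,4) via x @ 3.0138
    (5,5) via y @ 3.5400
    (6,5) via x @ 4.1685
    (7,5) via x @ 5.3232  # hit
  → r_1 = 5.3232
beam 2: φ=-45°, α=120°
  direction (-0.5000, 0.8660); cell (2,3); t to first gridline: x 0.7800, y 0.8891 (then +2.0000 / +1.1547)
    (1,3) via x @ 0.7800
    (1,4) via y @ 0.8891
    (1,5) via y @ 2.0438
    (0,5) via x @ 2.7800  # hit
  → r_2 = 2.7800
beam 3: φ=45°, α=210°
  direction (-0.8660, -0.5000); cell (2,3); t to first gridline: x 0.4503, y 0.4600 (then +1.1547 / +2.0000)
    (1,3) via x @ 0.4503
    (1,2) via y @ 0.4600
    (0,2) via x @ 1.6050  # hit
  → r_3 = 1.6050
beam 4: φ=135°, α=300°
  direction (0.5000, -0.8660); cell (2,3); t to first gridline: x 1.2200, y 0.2656 (then +2.0000 / +1.1547)
    (2,2) via y @ 0.2656
    (3,2) via x @ 1.2200
    (3,1) via y @ 1.4203
    (3,0) via y @ 2.5750  # hit
  → r_4 = 2.5750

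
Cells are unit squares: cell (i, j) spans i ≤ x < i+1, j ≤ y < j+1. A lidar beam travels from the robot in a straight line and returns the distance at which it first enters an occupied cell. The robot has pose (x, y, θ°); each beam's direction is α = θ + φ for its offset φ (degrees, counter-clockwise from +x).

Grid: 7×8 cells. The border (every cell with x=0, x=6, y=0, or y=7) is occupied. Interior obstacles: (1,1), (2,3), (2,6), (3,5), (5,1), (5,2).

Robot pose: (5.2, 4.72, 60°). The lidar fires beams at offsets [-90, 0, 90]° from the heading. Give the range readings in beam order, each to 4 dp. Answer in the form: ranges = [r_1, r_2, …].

beam 1: φ=-90°, α=330°
  cosα=0.8660 sinα=-0.5000 | (5,4) | tMaxX 0.9238 tMaxY 1.4400 | tΔX 1.1547 tΔY 2.0000
    t=0.9238 [x] (6,4) — stop
  → r_1 = 0.9238
beam 2: φ=0°, α=60°
  cosα=0.5000 sinα=0.8660 | (5,4) | tMaxX 1.6000 tMaxY 0.3233 | tΔX 2.0000 tΔY 1.1547
    t=0.3233 [y] (5,5)
    t=1.4780 [y] (5,6)
    t=1.6000 [x] (6,6) — stop
  → r_2 = 1.6000
beam 3: φ=90°, α=150°
  cosα=-0.8660 sinα=0.5000 | (5,4) | tMaxX 0.2309 tMaxY 0.5600 | tΔX 1.1547 tΔY 2.0000
    t=0.2309 [x] (4,4)
    t=0.5600 [y] (4,5)
    t=1.3856 [x] (3,5) — stop
  → r_3 = 1.3856

ranges = [0.9238, 1.6000, 1.3856]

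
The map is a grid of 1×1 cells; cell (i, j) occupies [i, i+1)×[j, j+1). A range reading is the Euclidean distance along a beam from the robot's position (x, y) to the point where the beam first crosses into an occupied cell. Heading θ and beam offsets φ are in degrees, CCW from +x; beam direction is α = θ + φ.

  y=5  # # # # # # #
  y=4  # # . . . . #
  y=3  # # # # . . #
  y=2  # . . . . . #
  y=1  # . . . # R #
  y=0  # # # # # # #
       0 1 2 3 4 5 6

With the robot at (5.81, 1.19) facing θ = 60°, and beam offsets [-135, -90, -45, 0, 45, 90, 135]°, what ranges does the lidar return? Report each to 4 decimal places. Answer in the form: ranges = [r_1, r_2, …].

beam 1: φ=-135°, α=285°
  cosα=0.2588 sinα=-0.9659 | (5,1) | tMaxX 0.7341 tMaxY 0.1967 | tΔX 3.8637 tΔY 1.0353
    t=0.1967 [y] (5,0) — stop
  → r_1 = 0.1967
beam 2: φ=-90°, α=330°
  cosα=0.8660 sinα=-0.5000 | (5,1) | tMaxX 0.2194 tMaxY 0.3800 | tΔX 1.1547 tΔY 2.0000
    t=0.2194 [x] (6,1) — stop
  → r_2 = 0.2194
beam 3: φ=-45°, α=15°
  cosα=0.9659 sinα=0.2588 | (5,1) | tMaxX 0.1967 tMaxY 3.1296 | tΔX 1.0353 tΔY 3.8637
    t=0.1967 [x] (6,1) — stop
  → r_3 = 0.1967
beam 4: φ=0°, α=60°
  cosα=0.5000 sinα=0.8660 | (5,1) | tMaxX 0.3800 tMaxY 0.9353 | tΔX 2.0000 tΔY 1.1547
    t=0.3800 [x] (6,1) — stop
  → r_4 = 0.3800
beam 5: φ=45°, α=105°
  cosα=-0.2588 sinα=0.9659 | (5,1) | tMaxX 3.1296 tMaxY 0.8386 | tΔX 3.8637 tΔY 1.0353
    t=0.8386 [y] (5,2)
    t=1.8738 [y] (5,3)
    t=2.9091 [y] (5,4)
    t=3.1296 [x] (4,4)
    t=3.9444 [y] (4,5) — stop
  → r_5 = 3.9444
beam 6: φ=90°, α=150°
  cosα=-0.8660 sinα=0.5000 | (5,1) | tMaxX 0.9353 tMaxY 1.6200 | tΔX 1.1547 tΔY 2.0000
    t=0.9353 [x] (4,1) — stop
  → r_6 = 0.9353
beam 7: φ=135°, α=195°
  cosα=-0.9659 sinα=-0.2588 | (5,1) | tMaxX 0.8386 tMaxY 0.7341 | tΔX 1.0353 tΔY 3.8637
    t=0.7341 [y] (5,0) — stop
  → r_7 = 0.7341

ranges = [0.1967, 0.2194, 0.1967, 0.3800, 3.9444, 0.9353, 0.7341]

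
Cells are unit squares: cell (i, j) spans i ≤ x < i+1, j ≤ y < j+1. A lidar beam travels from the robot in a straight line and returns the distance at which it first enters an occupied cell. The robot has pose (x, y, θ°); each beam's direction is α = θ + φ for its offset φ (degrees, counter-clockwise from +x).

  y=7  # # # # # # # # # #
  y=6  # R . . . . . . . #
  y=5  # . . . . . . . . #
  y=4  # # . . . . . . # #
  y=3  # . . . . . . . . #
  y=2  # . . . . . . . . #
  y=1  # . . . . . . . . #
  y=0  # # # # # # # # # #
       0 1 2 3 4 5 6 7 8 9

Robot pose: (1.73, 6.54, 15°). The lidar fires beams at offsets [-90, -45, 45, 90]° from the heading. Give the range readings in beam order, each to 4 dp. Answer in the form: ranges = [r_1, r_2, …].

ranges = [5.7354, 8.3947, 0.5312, 0.4762]

beam 1: φ=-90°, α=285°
  cosα=0.2588 sinα=-0.9659 | (1,6) | tMaxX 1.0432 tMaxY 0.5590 | tΔX 3.8637 tΔY 1.0353
    t=0.5590 [y] (1,5)
    t=1.0432 [x] (2,5)
    t=1.5943 [y] (2,4)
    t=2.6296 [y] (2,3)
    t=3.6649 [y] (2,2)
    t=4.7002 [y] (2,1)
    t=4.9069 [x] (3,1)
    t=5.7354 [y] (3,0) — stop
  → r_1 = 5.7354
beam 2: φ=-45°, α=330°
  cosα=0.8660 sinα=-0.5000 | (1,6) | tMaxX 0.3118 tMaxY 1.0800 | tΔX 1.1547 tΔY 2.0000
    t=0.3118 [x] (2,6)
    t=1.0800 [y] (2,5)
    t=1.4665 [x] (3,5)
    t=2.6212 [x] (4,5)
    t=3.0800 [y] (4,4)
    t=3.7759 [x] (5,4)
    t=4.9306 [x] (6,4)
    t=5.0800 [y] (6,3)
    t=6.0853 [x] (7,3)
    t=7.0800 [y] (7,2)
    t=7.2400 [x] (8,2)
    t=8.3947 [x] (9,2) — stop
  → r_2 = 8.3947
beam 3: φ=45°, α=60°
  cosα=0.5000 sinα=0.8660 | (1,6) | tMaxX 0.5400 tMaxY 0.5312 | tΔX 2.0000 tΔY 1.1547
    t=0.5312 [y] (1,7) — stop
  → r_3 = 0.5312
beam 4: φ=90°, α=105°
  cosα=-0.2588 sinα=0.9659 | (1,6) | tMaxX 2.8205 tMaxY 0.4762 | tΔX 3.8637 tΔY 1.0353
    t=0.4762 [y] (1,7) — stop
  → r_4 = 0.4762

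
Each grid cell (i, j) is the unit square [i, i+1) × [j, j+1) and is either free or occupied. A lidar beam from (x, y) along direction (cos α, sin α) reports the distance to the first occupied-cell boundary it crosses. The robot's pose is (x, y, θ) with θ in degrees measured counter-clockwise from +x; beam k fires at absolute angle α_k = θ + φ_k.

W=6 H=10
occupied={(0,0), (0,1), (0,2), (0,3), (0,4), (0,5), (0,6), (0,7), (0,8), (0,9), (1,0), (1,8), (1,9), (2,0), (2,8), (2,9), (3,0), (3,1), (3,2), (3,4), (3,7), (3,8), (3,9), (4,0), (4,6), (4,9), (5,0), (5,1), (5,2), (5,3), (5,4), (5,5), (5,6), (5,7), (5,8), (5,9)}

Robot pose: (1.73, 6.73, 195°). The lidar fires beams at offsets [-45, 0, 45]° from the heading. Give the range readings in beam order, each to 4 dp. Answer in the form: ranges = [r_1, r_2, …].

beam 1: φ=-45°, α=150°
  dir = (cos 150°, sin 150°) = (-0.8660, 0.5000); from cell (1,6)
  next x-line at t=0.8429, next y-line at t=0.5400; Δt_x=1.1547, Δt_y=2.0000
    y: enter (1,7) at t=0.5400
    x: enter (0,7) at t=0.8429 ← occupied
  → r_1 = 0.8429
beam 2: φ=0°, α=195°
  dir = (cos 195°, sin 195°) = (-0.9659, -0.2588); from cell (1,6)
  next x-line at t=0.7558, next y-line at t=2.8205; Δt_x=1.0353, Δt_y=3.8637
    x: enter (0,6) at t=0.7558 ← occupied
  → r_2 = 0.7558
beam 3: φ=45°, α=240°
  dir = (cos 240°, sin 240°) = (-0.5000, -0.8660); from cell (1,6)
  next x-line at t=1.4600, next y-line at t=0.8429; Δt_x=2.0000, Δt_y=1.1547
    y: enter (1,5) at t=0.8429
    x: enter (0,5) at t=1.4600 ← occupied
  → r_3 = 1.4600

ranges = [0.8429, 0.7558, 1.4600]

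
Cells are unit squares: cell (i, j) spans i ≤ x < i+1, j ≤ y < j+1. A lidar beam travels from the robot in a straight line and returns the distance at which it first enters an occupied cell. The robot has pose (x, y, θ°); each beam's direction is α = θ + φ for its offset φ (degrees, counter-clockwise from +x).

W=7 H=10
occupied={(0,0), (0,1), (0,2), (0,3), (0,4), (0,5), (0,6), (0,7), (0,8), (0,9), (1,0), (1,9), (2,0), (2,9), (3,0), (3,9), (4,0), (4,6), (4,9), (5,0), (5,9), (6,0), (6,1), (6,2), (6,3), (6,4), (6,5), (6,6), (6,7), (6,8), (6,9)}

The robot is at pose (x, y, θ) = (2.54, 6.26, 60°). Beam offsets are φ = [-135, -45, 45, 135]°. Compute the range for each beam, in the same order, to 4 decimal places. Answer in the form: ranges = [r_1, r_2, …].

beam 1: φ=-135°, α=285°
  d=(0.2588,-0.9659)  start (2,6)  tX=1.7773 tY=0.2692  stride 1/|dx|=3.8637 1/|dy|=1.0353
    cross y-line → (2,5), t=0.2692
    cross y-line → (2,4), t=1.3044
    cross x-line → (3,4), t=1.7773
    cross y-line → (3,3), t=2.3397
    cross y-line → (3,2), t=3.3750
    cross y-line → (3,1), t=4.4103
    cross y-line → (3,0), t=5.4456 (wall)
  → r_1 = 5.4456
beam 2: φ=-45°, α=15°
  d=(0.9659,0.2588)  start (2,6)  tX=0.4762 tY=2.8591  stride 1/|dx|=1.0353 1/|dy|=3.8637
    cross x-line → (3,6), t=0.4762
    cross x-line → (4,6), t=1.5115 (wall)
  → r_2 = 1.5115
beam 3: φ=45°, α=105°
  d=(-0.2588,0.9659)  start (2,6)  tX=2.0864 tY=0.7661  stride 1/|dx|=3.8637 1/|dy|=1.0353
    cross y-line → (2,7), t=0.7661
    cross y-line → (2,8), t=1.8014
    cross x-line → (1,8), t=2.0864
    cross y-line → (1,9), t=2.8367 (wall)
  → r_3 = 2.8367
beam 4: φ=135°, α=195°
  d=(-0.9659,-0.2588)  start (2,6)  tX=0.5590 tY=1.0046  stride 1/|dx|=1.0353 1/|dy|=3.8637
    cross x-line → (1,6), t=0.5590
    cross y-line → (1,5), t=1.0046
    cross x-line → (0,5), t=1.5943 (wall)
  → r_4 = 1.5943

ranges = [5.4456, 1.5115, 2.8367, 1.5943]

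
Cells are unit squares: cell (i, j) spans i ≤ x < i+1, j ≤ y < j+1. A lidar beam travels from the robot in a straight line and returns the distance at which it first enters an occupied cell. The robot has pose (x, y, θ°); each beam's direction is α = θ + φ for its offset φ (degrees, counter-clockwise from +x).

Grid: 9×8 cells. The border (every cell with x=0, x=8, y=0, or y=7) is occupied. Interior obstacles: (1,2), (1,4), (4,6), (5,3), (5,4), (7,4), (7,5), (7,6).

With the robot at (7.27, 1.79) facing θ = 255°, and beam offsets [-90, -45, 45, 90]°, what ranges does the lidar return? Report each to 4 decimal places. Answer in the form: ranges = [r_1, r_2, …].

ranges = [6.4912, 1.5800, 0.9122, 0.7558]

beam 1: φ=-90°, α=165°
  cosα=-0.9659 sinα=0.2588 | (7,1) | tMaxX 0.2795 tMaxY 0.8114 | tΔX 1.0353 tΔY 3.8637
    t=0.2795 [x] (6,1)
    t=0.8114 [y] (6,2)
    t=1.3148 [x] (5,2)
    t=2.3501 [x] (4,2)
    t=3.3854 [x] (3,2)
    t=4.4206 [x] (2,2)
    t=4.6751 [y] (2,3)
    t=5.4559 [x] (1,3)
    t=6.4912 [x] (0,3) — stop
  → r_1 = 6.4912
beam 2: φ=-45°, α=210°
  cosα=-0.8660 sinα=-0.5000 | (7,1) | tMaxX 0.3118 tMaxY 1.5800 | tΔX 1.1547 tΔY 2.0000
    t=0.3118 [x] (6,1)
    t=1.4665 [x] (5,1)
    t=1.5800 [y] (5,0) — stop
  → r_2 = 1.5800
beam 3: φ=45°, α=300°
  cosα=0.5000 sinα=-0.8660 | (7,1) | tMaxX 1.4600 tMaxY 0.9122 | tΔX 2.0000 tΔY 1.1547
    t=0.9122 [y] (7,0) — stop
  → r_3 = 0.9122
beam 4: φ=90°, α=345°
  cosα=0.9659 sinα=-0.2588 | (7,1) | tMaxX 0.7558 tMaxY 3.0523 | tΔX 1.0353 tΔY 3.8637
    t=0.7558 [x] (8,1) — stop
  → r_4 = 0.7558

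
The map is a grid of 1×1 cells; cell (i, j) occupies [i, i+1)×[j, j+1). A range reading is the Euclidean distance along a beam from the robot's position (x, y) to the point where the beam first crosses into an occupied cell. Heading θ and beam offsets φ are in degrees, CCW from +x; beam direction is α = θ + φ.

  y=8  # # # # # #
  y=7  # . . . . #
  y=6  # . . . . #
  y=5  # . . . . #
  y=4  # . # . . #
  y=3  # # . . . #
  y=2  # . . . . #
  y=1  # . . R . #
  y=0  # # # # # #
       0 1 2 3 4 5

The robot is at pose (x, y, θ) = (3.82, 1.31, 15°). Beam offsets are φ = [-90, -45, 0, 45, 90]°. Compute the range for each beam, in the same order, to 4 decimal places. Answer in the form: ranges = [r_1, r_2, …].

beam 1: φ=-90°, α=285°
  cosα=0.2588 sinα=-0.9659 | (3,1) | tMaxX 0.6955 tMaxY 0.3209 | tΔX 3.8637 tΔY 1.0353
    t=0.3209 [y] (3,0) — stop
  → r_1 = 0.3209
beam 2: φ=-45°, α=330°
  cosα=0.8660 sinα=-0.5000 | (3,1) | tMaxX 0.2078 tMaxY 0.6200 | tΔX 1.1547 tΔY 2.0000
    t=0.2078 [x] (4,1)
    t=0.6200 [y] (4,0) — stop
  → r_2 = 0.6200
beam 3: φ=0°, α=15°
  cosα=0.9659 sinα=0.2588 | (3,1) | tMaxX 0.1863 tMaxY 2.6660 | tΔX 1.0353 tΔY 3.8637
    t=0.1863 [x] (4,1)
    t=1.2216 [x] (5,1) — stop
  → r_3 = 1.2216
beam 4: φ=45°, α=60°
  cosα=0.5000 sinα=0.8660 | (3,1) | tMaxX 0.3600 tMaxY 0.7967 | tΔX 2.0000 tΔY 1.1547
    t=0.3600 [x] (4,1)
    t=0.7967 [y] (4,2)
    t=1.9514 [y] (4,3)
    t=2.3600 [x] (5,3) — stop
  → r_4 = 2.3600
beam 5: φ=90°, α=105°
  cosα=-0.2588 sinα=0.9659 | (3,1) | tMaxX 3.1682 tMaxY 0.7143 | tΔX 3.8637 tΔY 1.0353
    t=0.7143 [y] (3,2)
    t=1.7496 [y] (3,3)
    t=2.7849 [y] (3,4)
    t=3.1682 [x] (2,4) — stop
  → r_5 = 3.1682

ranges = [0.3209, 0.6200, 1.2216, 2.3600, 3.1682]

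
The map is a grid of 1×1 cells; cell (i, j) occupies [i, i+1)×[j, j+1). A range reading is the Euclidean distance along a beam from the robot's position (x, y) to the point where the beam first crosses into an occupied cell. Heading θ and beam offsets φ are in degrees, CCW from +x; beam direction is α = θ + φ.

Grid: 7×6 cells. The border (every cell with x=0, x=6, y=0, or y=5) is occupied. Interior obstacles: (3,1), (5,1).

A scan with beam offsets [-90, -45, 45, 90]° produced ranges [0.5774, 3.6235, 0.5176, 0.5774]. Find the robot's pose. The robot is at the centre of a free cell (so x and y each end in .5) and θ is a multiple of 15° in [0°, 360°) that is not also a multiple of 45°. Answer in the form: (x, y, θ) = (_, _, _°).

(x, y, θ) = (4.5, 1.5, 120°)

Candidates: 18 free-cell centres × 16 headings = 288 poses. Raycast each; keep the one whose scan matches to 4 dp.
  (5.5, 2.5, 165°): beam 1 = 1.9319 ≠ 0.5774 ✗
  (1.5, 3.5, 345°): beam 1 = 1.9319 ≠ 0.5774 ✗
  (3.5, 3.5, 330°): beam 1 = 2.8868 ≠ 0.5774 ✗
  (3.5, 2.5, 255°): beam 1 = 2.5882 ≠ 0.5774 ✗
  …
  (4.5, 1.5, 120°): r_1=0.5774, r_2=3.6235, r_3=0.5176, r_4=0.5774 — all match ✓
No second candidate reproduces the full scan.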